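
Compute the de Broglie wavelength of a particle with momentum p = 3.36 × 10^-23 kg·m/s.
1.97 × 10^-11 m

Using the de Broglie relation λ = h/p:

λ = h/p
λ = (6.626 × 10^-34 J·s) / (3.36 × 10^-23 kg·m/s)
λ = 1.97 × 10^-11 m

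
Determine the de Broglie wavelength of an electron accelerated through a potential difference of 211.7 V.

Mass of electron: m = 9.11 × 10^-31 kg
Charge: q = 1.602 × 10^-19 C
8.43 × 10^-11 m

When a particle is accelerated through voltage V, it gains kinetic energy KE = qV.

The de Broglie wavelength is then λ = h/√(2mqV):

λ = h/√(2mqV)
λ = (6.626 × 10^-34 J·s) / √(2 × 9.11 × 10^-31 kg × 1.602 × 10^-19 C × 211.7 V)
λ = 8.43 × 10^-11 m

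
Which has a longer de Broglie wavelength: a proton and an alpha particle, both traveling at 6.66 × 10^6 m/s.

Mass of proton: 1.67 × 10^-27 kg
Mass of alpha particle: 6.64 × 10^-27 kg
The proton has the longer wavelength.

Using λ = h/(mv), since both particles have the same velocity, the wavelength depends only on mass.

For proton: λ₁ = h/(m₁v) = 5.96 × 10^-14 m
For alpha particle: λ₂ = h/(m₂v) = 1.50 × 10^-14 m

Since λ ∝ 1/m at constant velocity, the lighter particle has the longer wavelength.

The proton has the longer de Broglie wavelength.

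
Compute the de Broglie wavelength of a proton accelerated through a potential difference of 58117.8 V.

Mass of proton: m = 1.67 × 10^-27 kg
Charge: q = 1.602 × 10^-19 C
1.19 × 10^-13 m

When a particle is accelerated through voltage V, it gains kinetic energy KE = qV.

The de Broglie wavelength is then λ = h/√(2mqV):

λ = h/√(2mqV)
λ = (6.626 × 10^-34 J·s) / √(2 × 1.67 × 10^-27 kg × 1.602 × 10^-19 C × 58117.8 V)
λ = 1.19 × 10^-13 m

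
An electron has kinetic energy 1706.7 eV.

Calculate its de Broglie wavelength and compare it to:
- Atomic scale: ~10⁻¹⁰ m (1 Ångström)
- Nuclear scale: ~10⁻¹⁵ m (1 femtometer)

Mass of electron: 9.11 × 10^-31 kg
λ = 2.97 × 10^-11 m, which is between nuclear and atomic scales.

Using λ = h/√(2mKE):

KE = 1706.7 eV = 2.734 × 10^-16 J

λ = h/√(2mKE)
λ = (6.626 × 10^-34 J·s) / √(2 × 9.11 × 10^-31 kg × 2.734 × 10^-16 J)
λ = 2.97 × 10^-11 m

Comparison:
- Atomic scale (10⁻¹⁰ m): λ is 0.3× this size
- Nuclear scale (10⁻¹⁵ m): λ is 3e+04× this size

The wavelength is between nuclear and atomic scales.

This wavelength is appropriate for probing atomic structure but too large for nuclear physics experiments.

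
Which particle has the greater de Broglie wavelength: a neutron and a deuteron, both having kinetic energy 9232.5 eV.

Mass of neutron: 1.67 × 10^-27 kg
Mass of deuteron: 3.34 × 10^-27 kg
The neutron has the longer wavelength.

Using λ = h/√(2mKE):

For neutron: λ₁ = h/√(2m₁KE) = 2.98 × 10^-13 m
For deuteron: λ₂ = h/√(2m₂KE) = 2.11 × 10^-13 m

Since λ ∝ 1/√m at constant kinetic energy, the lighter particle has the longer wavelength.

The neutron has the longer de Broglie wavelength.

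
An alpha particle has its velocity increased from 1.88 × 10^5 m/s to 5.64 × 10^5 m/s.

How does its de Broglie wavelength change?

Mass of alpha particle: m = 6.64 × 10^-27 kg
The wavelength decreases by a factor of 3.

Using λ = h/(mv):

Initial wavelength: λ₁ = h/(mv₁) = 5.31 × 10^-13 m
Final wavelength: λ₂ = h/(mv₂) = 1.77 × 10^-13 m

Since λ ∝ 1/v, when velocity increases by a factor of 3, the wavelength decreases by a factor of 3.

λ₂/λ₁ = v₁/v₂ = 1/3

The wavelength decreases by a factor of 3.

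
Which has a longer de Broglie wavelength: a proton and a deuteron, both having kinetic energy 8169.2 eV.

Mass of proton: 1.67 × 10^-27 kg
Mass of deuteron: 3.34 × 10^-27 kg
The proton has the longer wavelength.

Using λ = h/√(2mKE):

For proton: λ₁ = h/√(2m₁KE) = 3.17 × 10^-13 m
For deuteron: λ₂ = h/√(2m₂KE) = 2.24 × 10^-13 m

Since λ ∝ 1/√m at constant kinetic energy, the lighter particle has the longer wavelength.

The proton has the longer de Broglie wavelength.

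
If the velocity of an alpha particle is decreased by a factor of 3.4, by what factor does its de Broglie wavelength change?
The wavelength increases by a factor of 3.4.

From λ = h/(mv), the wavelength is inversely proportional to velocity:

λ ∝ 1/v

If v → v/3.4, then λ → 3.4λ

When velocity is decreased by a factor of 3.4, the wavelength increases by a factor of 3.4.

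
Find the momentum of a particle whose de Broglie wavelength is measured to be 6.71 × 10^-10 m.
9.87 × 10^-25 kg·m/s

From the de Broglie relation λ = h/p, we solve for p:

p = h/λ
p = (6.626 × 10^-34 J·s) / (6.71 × 10^-10 m)
p = 9.87 × 10^-25 kg·m/s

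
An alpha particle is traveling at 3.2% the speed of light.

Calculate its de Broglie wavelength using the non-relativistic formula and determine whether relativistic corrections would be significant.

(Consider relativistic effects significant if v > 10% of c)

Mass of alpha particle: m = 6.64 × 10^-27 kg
No, relativistic corrections are not needed.

Using the non-relativistic de Broglie formula λ = h/(mv):

v = 3.2% × c = 9.593 × 10^6 m/s

λ = h/(mv)
λ = (6.626 × 10^-34 J·s) / (6.64 × 10^-27 kg × 9.593 × 10^6 m/s)
λ = 1.04 × 10^-14 m

Since v = 3.2% of c < 10% of c, relativistic corrections are NOT significant and this non-relativistic result is a good approximation.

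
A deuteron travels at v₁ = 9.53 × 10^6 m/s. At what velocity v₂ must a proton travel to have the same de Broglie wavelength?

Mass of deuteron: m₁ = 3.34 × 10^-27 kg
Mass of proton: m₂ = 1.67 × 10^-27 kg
v₂ = 1.91 × 10^7 m/s

For equal de Broglie wavelengths: λ₁ = λ₂

h/(m₁v₁) = h/(m₂v₂)
m₁v₁ = m₂v₂
v₂ = v₁ · (m₁/m₂)

v₂ = 9.53 × 10^6 m/s × (3.34 × 10^-27 kg / 1.67 × 10^-27 kg)
v₂ = 1.91 × 10^7 m/s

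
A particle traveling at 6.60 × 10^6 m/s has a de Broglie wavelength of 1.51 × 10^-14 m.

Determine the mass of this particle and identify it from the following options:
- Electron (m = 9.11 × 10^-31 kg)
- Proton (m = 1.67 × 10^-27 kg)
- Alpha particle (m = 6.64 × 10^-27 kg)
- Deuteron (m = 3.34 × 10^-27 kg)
The particle is an alpha particle.

From λ = h/(mv), solve for mass:

m = h/(λv)
m = (6.626 × 10^-34 J·s) / (1.51 × 10^-14 m × 6.60 × 10^6 m/s)
m = 6.65 × 10^-27 kg

Comparing with the listed masses, this is closest to an alpha particle.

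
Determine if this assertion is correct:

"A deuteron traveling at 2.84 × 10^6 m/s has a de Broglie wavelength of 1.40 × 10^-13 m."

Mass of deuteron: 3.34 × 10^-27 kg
False

The claim is incorrect.

Using λ = h/(mv):
λ = (6.626 × 10^-34 J·s) / (3.34 × 10^-27 kg × 2.84 × 10^6 m/s)
λ = 6.99 × 10^-14 m

The actual wavelength differs from the claimed 1.40 × 10^-13 m.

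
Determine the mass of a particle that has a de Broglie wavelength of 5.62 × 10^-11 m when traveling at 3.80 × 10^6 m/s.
3.10 × 10^-30 kg

From the de Broglie relation λ = h/(mv), we solve for m:

m = h/(λv)
m = (6.626 × 10^-34 J·s) / (5.62 × 10^-11 m × 3.80 × 10^6 m/s)
m = 3.10 × 10^-30 kg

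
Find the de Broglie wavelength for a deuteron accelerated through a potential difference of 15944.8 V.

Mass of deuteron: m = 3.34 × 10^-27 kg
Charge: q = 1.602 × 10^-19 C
1.60 × 10^-13 m

When a particle is accelerated through voltage V, it gains kinetic energy KE = qV.

The de Broglie wavelength is then λ = h/√(2mqV):

λ = h/√(2mqV)
λ = (6.626 × 10^-34 J·s) / √(2 × 3.34 × 10^-27 kg × 1.602 × 10^-19 C × 15944.8 V)
λ = 1.60 × 10^-13 m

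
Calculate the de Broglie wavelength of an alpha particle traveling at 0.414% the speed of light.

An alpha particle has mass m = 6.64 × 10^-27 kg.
8.04 × 10^-14 m

Using the de Broglie relation λ = h/(mv):

v = 0.414% × c = 1.241 × 10^6 m/s

λ = h/(mv)
λ = (6.626 × 10^-34 J·s) / (6.64 × 10^-27 kg × 1.241 × 10^6 m/s)
λ = 8.04 × 10^-14 m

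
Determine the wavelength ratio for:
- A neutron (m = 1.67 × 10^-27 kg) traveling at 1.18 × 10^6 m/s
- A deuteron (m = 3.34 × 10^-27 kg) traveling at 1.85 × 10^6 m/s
λ₁/λ₂ = 3.14

Using λ = h/(mv):

λ₁ = h/(m₁v₁) = 3.36 × 10^-13 m
λ₂ = h/(m₂v₂) = 1.07 × 10^-13 m

Ratio λ₁/λ₂ = (m₂v₂)/(m₁v₁)
         = (3.34 × 10^-27 kg × 1.85 × 10^6 m/s) / (1.67 × 10^-27 kg × 1.18 × 10^6 m/s)
         = 3.14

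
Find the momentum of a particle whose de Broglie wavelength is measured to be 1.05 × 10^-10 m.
6.31 × 10^-24 kg·m/s

From the de Broglie relation λ = h/p, we solve for p:

p = h/λ
p = (6.626 × 10^-34 J·s) / (1.05 × 10^-10 m)
p = 6.31 × 10^-24 kg·m/s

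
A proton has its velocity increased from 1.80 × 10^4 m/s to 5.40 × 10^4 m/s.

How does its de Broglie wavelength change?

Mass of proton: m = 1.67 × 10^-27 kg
The wavelength decreases by a factor of 3.

Using λ = h/(mv):

Initial wavelength: λ₁ = h/(mv₁) = 2.20 × 10^-11 m
Final wavelength: λ₂ = h/(mv₂) = 7.35 × 10^-12 m

Since λ ∝ 1/v, when velocity increases by a factor of 3, the wavelength decreases by a factor of 3.

λ₂/λ₁ = v₁/v₂ = 1/3

The wavelength decreases by a factor of 3.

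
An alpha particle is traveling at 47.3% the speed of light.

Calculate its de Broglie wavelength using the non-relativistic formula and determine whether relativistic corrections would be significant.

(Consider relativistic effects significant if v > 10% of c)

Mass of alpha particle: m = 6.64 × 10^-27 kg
Yes, relativistic corrections are needed.

Using the non-relativistic de Broglie formula λ = h/(mv):

v = 47.3% × c = 1.418 × 10^8 m/s

λ = h/(mv)
λ = (6.626 × 10^-34 J·s) / (6.64 × 10^-27 kg × 1.418 × 10^8 m/s)
λ = 7.04 × 10^-16 m

Since v = 47.3% of c > 10% of c, relativistic corrections ARE significant and the actual wavelength would differ from this non-relativistic estimate.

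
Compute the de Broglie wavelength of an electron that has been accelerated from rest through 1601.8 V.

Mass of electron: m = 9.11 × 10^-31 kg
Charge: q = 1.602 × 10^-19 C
3.06 × 10^-11 m

When a particle is accelerated through voltage V, it gains kinetic energy KE = qV.

The de Broglie wavelength is then λ = h/√(2mqV):

λ = h/√(2mqV)
λ = (6.626 × 10^-34 J·s) / √(2 × 9.11 × 10^-31 kg × 1.602 × 10^-19 C × 1601.8 V)
λ = 3.06 × 10^-11 m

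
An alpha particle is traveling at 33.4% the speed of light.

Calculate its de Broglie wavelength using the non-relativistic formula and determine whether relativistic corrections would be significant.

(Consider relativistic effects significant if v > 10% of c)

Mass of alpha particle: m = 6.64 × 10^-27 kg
Yes, relativistic corrections are needed.

Using the non-relativistic de Broglie formula λ = h/(mv):

v = 33.4% × c = 1.001 × 10^8 m/s

λ = h/(mv)
λ = (6.626 × 10^-34 J·s) / (6.64 × 10^-27 kg × 1.001 × 10^8 m/s)
λ = 9.97 × 10^-16 m

Since v = 33.4% of c > 10% of c, relativistic corrections ARE significant and the actual wavelength would differ from this non-relativistic estimate.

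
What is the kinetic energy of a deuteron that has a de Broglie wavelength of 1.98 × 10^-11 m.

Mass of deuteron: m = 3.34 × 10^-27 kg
1.68 × 10^-19 J (or 1.05 eV)

From λ = h/√(2mKE), we solve for KE:

λ² = h²/(2mKE)
KE = h²/(2mλ²)
KE = (6.626 × 10^-34 J·s)² / (2 × 3.34 × 10^-27 kg × (1.98 × 10^-11 m)²)
KE = 1.68 × 10^-19 J
KE = 1.05 eV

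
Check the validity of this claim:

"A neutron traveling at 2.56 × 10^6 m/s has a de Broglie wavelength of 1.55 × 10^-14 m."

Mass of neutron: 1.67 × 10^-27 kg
False

The claim is incorrect.

Using λ = h/(mv):
λ = (6.626 × 10^-34 J·s) / (1.67 × 10^-27 kg × 2.56 × 10^6 m/s)
λ = 1.55 × 10^-13 m

The actual wavelength differs from the claimed 1.55 × 10^-14 m.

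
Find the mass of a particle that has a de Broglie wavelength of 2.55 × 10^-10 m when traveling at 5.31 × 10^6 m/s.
4.89 × 10^-31 kg

From the de Broglie relation λ = h/(mv), we solve for m:

m = h/(λv)
m = (6.626 × 10^-34 J·s) / (2.55 × 10^-10 m × 5.31 × 10^6 m/s)
m = 4.89 × 10^-31 kg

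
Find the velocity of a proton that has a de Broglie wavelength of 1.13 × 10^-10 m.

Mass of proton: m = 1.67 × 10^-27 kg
3.51 × 10^3 m/s

From the de Broglie relation λ = h/(mv), we solve for v:

v = h/(mλ)
v = (6.626 × 10^-34 J·s) / (1.67 × 10^-27 kg × 1.13 × 10^-10 m)
v = 3.51 × 10^3 m/s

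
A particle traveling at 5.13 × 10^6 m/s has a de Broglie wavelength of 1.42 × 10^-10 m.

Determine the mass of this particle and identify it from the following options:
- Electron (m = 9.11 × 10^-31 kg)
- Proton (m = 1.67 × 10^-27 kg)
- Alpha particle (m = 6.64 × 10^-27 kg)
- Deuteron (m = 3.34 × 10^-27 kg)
The particle is an electron.

From λ = h/(mv), solve for mass:

m = h/(λv)
m = (6.626 × 10^-34 J·s) / (1.42 × 10^-10 m × 5.13 × 10^6 m/s)
m = 9.10 × 10^-31 kg

Comparing with the listed masses, this is closest to an electron.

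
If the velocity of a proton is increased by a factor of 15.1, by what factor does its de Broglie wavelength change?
The wavelength decreases by a factor of 15.1.

From λ = h/(mv), the wavelength is inversely proportional to velocity:

λ ∝ 1/v

If v → 15.1v, then λ → λ/15.1

When velocity is increased by a factor of 15.1, the wavelength decreases by a factor of 15.1.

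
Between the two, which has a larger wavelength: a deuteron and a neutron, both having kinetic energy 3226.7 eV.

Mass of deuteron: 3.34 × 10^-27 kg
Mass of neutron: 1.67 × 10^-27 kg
The neutron has the longer wavelength.

Using λ = h/√(2mKE):

For deuteron: λ₁ = h/√(2m₁KE) = 3.57 × 10^-13 m
For neutron: λ₂ = h/√(2m₂KE) = 5.04 × 10^-13 m

Since λ ∝ 1/√m at constant kinetic energy, the lighter particle has the longer wavelength.

The neutron has the longer de Broglie wavelength.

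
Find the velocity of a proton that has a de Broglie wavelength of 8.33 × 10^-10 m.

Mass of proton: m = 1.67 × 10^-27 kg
4.76 × 10^2 m/s

From the de Broglie relation λ = h/(mv), we solve for v:

v = h/(mλ)
v = (6.626 × 10^-34 J·s) / (1.67 × 10^-27 kg × 8.33 × 10^-10 m)
v = 4.76 × 10^2 m/s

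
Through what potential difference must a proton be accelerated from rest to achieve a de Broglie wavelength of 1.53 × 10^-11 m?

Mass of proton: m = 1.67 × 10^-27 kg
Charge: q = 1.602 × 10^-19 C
3.51 V

From λ = h/√(2mqV), we solve for V:

λ² = h²/(2mqV)
V = h²/(2mqλ²)
V = (6.626 × 10^-34 J·s)² / (2 × 1.67 × 10^-27 kg × 1.602 × 10^-19 C × (1.53 × 10^-11 m)²)
V = 3.51 V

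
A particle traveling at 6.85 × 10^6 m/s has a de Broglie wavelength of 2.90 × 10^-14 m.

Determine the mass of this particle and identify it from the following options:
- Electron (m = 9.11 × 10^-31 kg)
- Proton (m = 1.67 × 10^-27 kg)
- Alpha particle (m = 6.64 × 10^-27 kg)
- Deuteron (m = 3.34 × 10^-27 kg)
The particle is a deuteron.

From λ = h/(mv), solve for mass:

m = h/(λv)
m = (6.626 × 10^-34 J·s) / (2.90 × 10^-14 m × 6.85 × 10^6 m/s)
m = 3.34 × 10^-27 kg

Comparing with the listed masses, this is closest to a deuteron.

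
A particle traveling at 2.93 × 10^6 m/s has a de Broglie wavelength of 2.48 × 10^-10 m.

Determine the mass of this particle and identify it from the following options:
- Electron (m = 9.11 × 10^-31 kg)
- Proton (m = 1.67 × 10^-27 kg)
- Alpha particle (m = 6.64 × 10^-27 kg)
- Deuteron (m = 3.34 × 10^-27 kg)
The particle is an electron.

From λ = h/(mv), solve for mass:

m = h/(λv)
m = (6.626 × 10^-34 J·s) / (2.48 × 10^-10 m × 2.93 × 10^6 m/s)
m = 9.12 × 10^-31 kg

Comparing with the listed masses, this is closest to an electron.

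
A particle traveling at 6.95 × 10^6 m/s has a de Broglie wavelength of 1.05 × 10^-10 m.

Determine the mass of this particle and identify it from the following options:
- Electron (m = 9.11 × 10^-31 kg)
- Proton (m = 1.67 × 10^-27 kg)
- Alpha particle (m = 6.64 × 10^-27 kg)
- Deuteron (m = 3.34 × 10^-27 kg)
The particle is an electron.

From λ = h/(mv), solve for mass:

m = h/(λv)
m = (6.626 × 10^-34 J·s) / (1.05 × 10^-10 m × 6.95 × 10^6 m/s)
m = 9.08 × 10^-31 kg

Comparing with the listed masses, this is closest to an electron.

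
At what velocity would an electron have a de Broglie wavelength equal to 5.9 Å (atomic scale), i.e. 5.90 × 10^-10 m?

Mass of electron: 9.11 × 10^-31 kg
1.23 × 10^6 m/s

From λ = h/(mv), solve for v:

v = h/(mλ)
v = (6.626 × 10^-34 J·s) / (9.11 × 10^-31 kg × 5.90 × 10^-10 m)
v = 1.23 × 10^6 m/s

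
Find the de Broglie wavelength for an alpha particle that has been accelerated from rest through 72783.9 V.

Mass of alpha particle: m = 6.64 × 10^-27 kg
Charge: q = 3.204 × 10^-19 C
3.77 × 10^-14 m

When a particle is accelerated through voltage V, it gains kinetic energy KE = qV.

The de Broglie wavelength is then λ = h/√(2mqV):

λ = h/√(2mqV)
λ = (6.626 × 10^-34 J·s) / √(2 × 6.64 × 10^-27 kg × 3.204 × 10^-19 C × 72783.9 V)
λ = 3.77 × 10^-14 m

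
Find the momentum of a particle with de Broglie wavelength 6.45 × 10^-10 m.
1.03 × 10^-24 kg·m/s

From the de Broglie relation λ = h/p, we solve for p:

p = h/λ
p = (6.626 × 10^-34 J·s) / (6.45 × 10^-10 m)
p = 1.03 × 10^-24 kg·m/s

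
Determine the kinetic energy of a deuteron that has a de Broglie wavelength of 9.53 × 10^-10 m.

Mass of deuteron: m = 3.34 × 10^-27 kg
7.24 × 10^-23 J (or 4.52 × 10^-4 eV)

From λ = h/√(2mKE), we solve for KE:

λ² = h²/(2mKE)
KE = h²/(2mλ²)
KE = (6.626 × 10^-34 J·s)² / (2 × 3.34 × 10^-27 kg × (9.53 × 10^-10 m)²)
KE = 7.24 × 10^-23 J
KE = 4.52 × 10^-4 eV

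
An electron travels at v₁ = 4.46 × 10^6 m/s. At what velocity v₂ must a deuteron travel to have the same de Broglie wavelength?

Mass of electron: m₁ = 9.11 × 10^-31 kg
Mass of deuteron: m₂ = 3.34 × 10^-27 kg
v₂ = 1.22 × 10^3 m/s

For equal de Broglie wavelengths: λ₁ = λ₂

h/(m₁v₁) = h/(m₂v₂)
m₁v₁ = m₂v₂
v₂ = v₁ · (m₁/m₂)

v₂ = 4.46 × 10^6 m/s × (9.11 × 10^-31 kg / 3.34 × 10^-27 kg)
v₂ = 1.22 × 10^3 m/s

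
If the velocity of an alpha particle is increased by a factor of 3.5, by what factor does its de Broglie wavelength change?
The wavelength decreases by a factor of 3.5.

From λ = h/(mv), the wavelength is inversely proportional to velocity:

λ ∝ 1/v

If v → 3.5v, then λ → λ/3.5

When velocity is increased by a factor of 3.5, the wavelength decreases by a factor of 3.5.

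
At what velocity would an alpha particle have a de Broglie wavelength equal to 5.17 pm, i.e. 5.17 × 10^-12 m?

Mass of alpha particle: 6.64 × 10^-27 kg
1.93 × 10^4 m/s

From λ = h/(mv), solve for v:

v = h/(mλ)
v = (6.626 × 10^-34 J·s) / (6.64 × 10^-27 kg × 5.17 × 10^-12 m)
v = 1.93 × 10^4 m/s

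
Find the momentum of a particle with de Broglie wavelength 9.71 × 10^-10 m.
6.82 × 10^-25 kg·m/s

From the de Broglie relation λ = h/p, we solve for p:

p = h/λ
p = (6.626 × 10^-34 J·s) / (9.71 × 10^-10 m)
p = 6.82 × 10^-25 kg·m/s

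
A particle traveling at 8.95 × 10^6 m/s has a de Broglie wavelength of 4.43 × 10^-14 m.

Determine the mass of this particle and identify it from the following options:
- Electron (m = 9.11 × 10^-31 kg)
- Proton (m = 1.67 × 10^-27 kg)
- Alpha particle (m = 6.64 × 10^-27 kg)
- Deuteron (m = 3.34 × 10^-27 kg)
The particle is a proton.

From λ = h/(mv), solve for mass:

m = h/(λv)
m = (6.626 × 10^-34 J·s) / (4.43 × 10^-14 m × 8.95 × 10^6 m/s)
m = 1.67 × 10^-27 kg

Comparing with the listed masses, this is closest to a proton.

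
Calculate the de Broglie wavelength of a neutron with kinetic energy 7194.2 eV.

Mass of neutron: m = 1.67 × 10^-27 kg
3.38 × 10^-13 m

Using λ = h/√(2mKE):

First convert KE to Joules: KE = 7194.2 eV = 1.153 × 10^-15 J

λ = h/√(2mKE)
λ = (6.626 × 10^-34 J·s) / √(2 × 1.67 × 10^-27 kg × 1.153 × 10^-15 J)
λ = 3.38 × 10^-13 m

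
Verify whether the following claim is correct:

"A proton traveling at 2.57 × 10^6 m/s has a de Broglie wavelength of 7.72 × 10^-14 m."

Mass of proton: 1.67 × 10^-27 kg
False

The claim is incorrect.

Using λ = h/(mv):
λ = (6.626 × 10^-34 J·s) / (1.67 × 10^-27 kg × 2.57 × 10^6 m/s)
λ = 1.54 × 10^-13 m

The actual wavelength differs from the claimed 7.72 × 10^-14 m.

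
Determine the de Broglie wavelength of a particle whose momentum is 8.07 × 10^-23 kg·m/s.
8.21 × 10^-12 m

Using the de Broglie relation λ = h/p:

λ = h/p
λ = (6.626 × 10^-34 J·s) / (8.07 × 10^-23 kg·m/s)
λ = 8.21 × 10^-12 m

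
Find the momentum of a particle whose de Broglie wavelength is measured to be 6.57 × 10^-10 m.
1.01 × 10^-24 kg·m/s

From the de Broglie relation λ = h/p, we solve for p:

p = h/λ
p = (6.626 × 10^-34 J·s) / (6.57 × 10^-10 m)
p = 1.01 × 10^-24 kg·m/s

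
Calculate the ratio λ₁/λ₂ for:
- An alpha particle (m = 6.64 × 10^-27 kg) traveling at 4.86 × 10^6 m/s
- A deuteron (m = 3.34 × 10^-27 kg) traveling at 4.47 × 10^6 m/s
λ₁/λ₂ = 0.463

Using λ = h/(mv):

λ₁ = h/(m₁v₁) = 2.05 × 10^-14 m
λ₂ = h/(m₂v₂) = 4.44 × 10^-14 m

Ratio λ₁/λ₂ = (m₂v₂)/(m₁v₁)
         = (3.34 × 10^-27 kg × 4.47 × 10^6 m/s) / (6.64 × 10^-27 kg × 4.86 × 10^6 m/s)
         = 0.463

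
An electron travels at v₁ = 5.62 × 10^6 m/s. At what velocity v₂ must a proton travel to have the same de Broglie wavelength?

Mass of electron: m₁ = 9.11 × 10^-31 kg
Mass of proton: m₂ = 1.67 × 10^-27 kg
v₂ = 3.07 × 10^3 m/s

For equal de Broglie wavelengths: λ₁ = λ₂

h/(m₁v₁) = h/(m₂v₂)
m₁v₁ = m₂v₂
v₂ = v₁ · (m₁/m₂)

v₂ = 5.62 × 10^6 m/s × (9.11 × 10^-31 kg / 1.67 × 10^-27 kg)
v₂ = 3.07 × 10^3 m/s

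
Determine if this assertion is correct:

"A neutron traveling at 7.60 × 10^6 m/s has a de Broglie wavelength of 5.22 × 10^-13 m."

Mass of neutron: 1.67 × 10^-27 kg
False

The claim is incorrect.

Using λ = h/(mv):
λ = (6.626 × 10^-34 J·s) / (1.67 × 10^-27 kg × 7.60 × 10^6 m/s)
λ = 5.22 × 10^-14 m

The actual wavelength differs from the claimed 5.22 × 10^-13 m.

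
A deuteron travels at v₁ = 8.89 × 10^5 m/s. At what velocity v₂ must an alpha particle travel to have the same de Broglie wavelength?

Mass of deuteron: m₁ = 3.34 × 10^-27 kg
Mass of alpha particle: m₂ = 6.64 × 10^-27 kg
v₂ = 4.47 × 10^5 m/s

For equal de Broglie wavelengths: λ₁ = λ₂

h/(m₁v₁) = h/(m₂v₂)
m₁v₁ = m₂v₂
v₂ = v₁ · (m₁/m₂)

v₂ = 8.89 × 10^5 m/s × (3.34 × 10^-27 kg / 6.64 × 10^-27 kg)
v₂ = 4.47 × 10^5 m/s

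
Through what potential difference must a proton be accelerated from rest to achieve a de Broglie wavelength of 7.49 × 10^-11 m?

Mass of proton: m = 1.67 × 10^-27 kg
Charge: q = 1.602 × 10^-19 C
1.46 × 10^-1 V

From λ = h/√(2mqV), we solve for V:

λ² = h²/(2mqV)
V = h²/(2mqλ²)
V = (6.626 × 10^-34 J·s)² / (2 × 1.67 × 10^-27 kg × 1.602 × 10^-19 C × (7.49 × 10^-11 m)²)
V = 1.46 × 10^-1 V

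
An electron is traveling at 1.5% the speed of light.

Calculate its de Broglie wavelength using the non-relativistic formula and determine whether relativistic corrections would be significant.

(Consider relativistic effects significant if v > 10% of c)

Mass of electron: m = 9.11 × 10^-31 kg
No, relativistic corrections are not needed.

Using the non-relativistic de Broglie formula λ = h/(mv):

v = 1.5% × c = 4.497 × 10^6 m/s

λ = h/(mv)
λ = (6.626 × 10^-34 J·s) / (9.11 × 10^-31 kg × 4.497 × 10^6 m/s)
λ = 1.62 × 10^-10 m

Since v = 1.5% of c < 10% of c, relativistic corrections are NOT significant and this non-relativistic result is a good approximation.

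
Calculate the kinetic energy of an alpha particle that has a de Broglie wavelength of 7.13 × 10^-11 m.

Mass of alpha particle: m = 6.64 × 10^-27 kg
6.50 × 10^-21 J (or 0.0406 eV)

From λ = h/√(2mKE), we solve for KE:

λ² = h²/(2mKE)
KE = h²/(2mλ²)
KE = (6.626 × 10^-34 J·s)² / (2 × 6.64 × 10^-27 kg × (7.13 × 10^-11 m)²)
KE = 6.50 × 10^-21 J
KE = 0.0406 eV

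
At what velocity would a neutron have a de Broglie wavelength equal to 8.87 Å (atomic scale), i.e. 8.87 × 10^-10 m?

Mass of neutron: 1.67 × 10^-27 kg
4.47 × 10^2 m/s

From λ = h/(mv), solve for v:

v = h/(mλ)
v = (6.626 × 10^-34 J·s) / (1.67 × 10^-27 kg × 8.87 × 10^-10 m)
v = 4.47 × 10^2 m/s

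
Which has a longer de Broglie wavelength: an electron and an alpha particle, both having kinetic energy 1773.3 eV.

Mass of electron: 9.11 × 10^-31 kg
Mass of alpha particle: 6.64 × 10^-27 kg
The electron has the longer wavelength.

Using λ = h/√(2mKE):

For electron: λ₁ = h/√(2m₁KE) = 2.91 × 10^-11 m
For alpha particle: λ₂ = h/√(2m₂KE) = 3.41 × 10^-13 m

Since λ ∝ 1/√m at constant kinetic energy, the lighter particle has the longer wavelength.

The electron has the longer de Broglie wavelength.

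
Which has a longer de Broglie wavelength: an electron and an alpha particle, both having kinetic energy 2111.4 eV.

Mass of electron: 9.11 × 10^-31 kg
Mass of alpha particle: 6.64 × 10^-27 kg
The electron has the longer wavelength.

Using λ = h/√(2mKE):

For electron: λ₁ = h/√(2m₁KE) = 2.67 × 10^-11 m
For alpha particle: λ₂ = h/√(2m₂KE) = 3.13 × 10^-13 m

Since λ ∝ 1/√m at constant kinetic energy, the lighter particle has the longer wavelength.

The electron has the longer de Broglie wavelength.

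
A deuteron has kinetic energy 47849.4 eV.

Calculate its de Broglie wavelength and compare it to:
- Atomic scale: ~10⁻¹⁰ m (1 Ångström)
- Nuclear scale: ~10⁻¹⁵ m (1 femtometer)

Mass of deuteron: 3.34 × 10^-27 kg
λ = 9.26 × 10^-14 m, which is between nuclear and atomic scales.

Using λ = h/√(2mKE):

KE = 47849.4 eV = 7.666 × 10^-15 J

λ = h/√(2mKE)
λ = (6.626 × 10^-34 J·s) / √(2 × 3.34 × 10^-27 kg × 7.666 × 10^-15 J)
λ = 9.26 × 10^-14 m

Comparison:
- Atomic scale (10⁻¹⁰ m): λ is 0.00093× this size
- Nuclear scale (10⁻¹⁵ m): λ is 93× this size

The wavelength is between nuclear and atomic scales.

This wavelength is appropriate for probing atomic structure but too large for nuclear physics experiments.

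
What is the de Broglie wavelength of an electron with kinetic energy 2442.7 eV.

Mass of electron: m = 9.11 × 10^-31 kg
2.48 × 10^-11 m

Using λ = h/√(2mKE):

First convert KE to Joules: KE = 2442.7 eV = 3.914 × 10^-16 J

λ = h/√(2mKE)
λ = (6.626 × 10^-34 J·s) / √(2 × 9.11 × 10^-31 kg × 3.914 × 10^-16 J)
λ = 2.48 × 10^-11 m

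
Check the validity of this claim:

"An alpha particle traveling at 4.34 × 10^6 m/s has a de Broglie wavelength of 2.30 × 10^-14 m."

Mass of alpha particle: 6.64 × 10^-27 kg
True

The claim is correct.

Using λ = h/(mv):
λ = (6.626 × 10^-34 J·s) / (6.64 × 10^-27 kg × 4.34 × 10^6 m/s)
λ = 2.30 × 10^-14 m

This matches the claimed value.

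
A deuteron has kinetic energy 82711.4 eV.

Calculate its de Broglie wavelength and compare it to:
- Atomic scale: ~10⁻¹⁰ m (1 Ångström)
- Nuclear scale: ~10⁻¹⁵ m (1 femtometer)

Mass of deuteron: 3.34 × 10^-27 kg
λ = 7.04 × 10^-14 m, which is between nuclear and atomic scales.

Using λ = h/√(2mKE):

KE = 82711.4 eV = 1.325 × 10^-14 J

λ = h/√(2mKE)
λ = (6.626 × 10^-34 J·s) / √(2 × 3.34 × 10^-27 kg × 1.325 × 10^-14 J)
λ = 7.04 × 10^-14 m

Comparison:
- Atomic scale (10⁻¹⁰ m): λ is 0.0007× this size
- Nuclear scale (10⁻¹⁵ m): λ is 70× this size

The wavelength is between nuclear and atomic scales.

This wavelength is appropriate for probing atomic structure but too large for nuclear physics experiments.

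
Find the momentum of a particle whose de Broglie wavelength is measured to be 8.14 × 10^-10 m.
8.14 × 10^-25 kg·m/s

From the de Broglie relation λ = h/p, we solve for p:

p = h/λ
p = (6.626 × 10^-34 J·s) / (8.14 × 10^-10 m)
p = 8.14 × 10^-25 kg·m/s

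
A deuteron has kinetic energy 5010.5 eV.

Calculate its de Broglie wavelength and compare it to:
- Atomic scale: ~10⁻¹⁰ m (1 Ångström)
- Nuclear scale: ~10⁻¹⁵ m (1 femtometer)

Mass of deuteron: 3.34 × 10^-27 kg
λ = 2.86 × 10^-13 m, which is between nuclear and atomic scales.

Using λ = h/√(2mKE):

KE = 5010.5 eV = 8.028 × 10^-16 J

λ = h/√(2mKE)
λ = (6.626 × 10^-34 J·s) / √(2 × 3.34 × 10^-27 kg × 8.028 × 10^-16 J)
λ = 2.86 × 10^-13 m

Comparison:
- Atomic scale (10⁻¹⁰ m): λ is 0.0029× this size
- Nuclear scale (10⁻¹⁵ m): λ is 2.9e+02× this size

The wavelength is between nuclear and atomic scales.

This wavelength is appropriate for probing atomic structure but too large for nuclear physics experiments.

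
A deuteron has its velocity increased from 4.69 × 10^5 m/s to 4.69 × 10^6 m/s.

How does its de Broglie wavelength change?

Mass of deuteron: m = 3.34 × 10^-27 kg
The wavelength decreases by a factor of 10.

Using λ = h/(mv):

Initial wavelength: λ₁ = h/(mv₁) = 4.23 × 10^-13 m
Final wavelength: λ₂ = h/(mv₂) = 4.23 × 10^-14 m

Since λ ∝ 1/v, when velocity increases by a factor of 10, the wavelength decreases by a factor of 10.

λ₂/λ₁ = v₁/v₂ = 1/10

The wavelength decreases by a factor of 10.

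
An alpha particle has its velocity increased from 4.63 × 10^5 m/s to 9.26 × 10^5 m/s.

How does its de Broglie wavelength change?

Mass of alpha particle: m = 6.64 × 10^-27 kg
The wavelength decreases by a factor of 2.

Using λ = h/(mv):

Initial wavelength: λ₁ = h/(mv₁) = 2.16 × 10^-13 m
Final wavelength: λ₂ = h/(mv₂) = 1.08 × 10^-13 m

Since λ ∝ 1/v, when velocity increases by a factor of 2, the wavelength decreases by a factor of 2.

λ₂/λ₁ = v₁/v₂ = 1/2

The wavelength decreases by a factor of 2.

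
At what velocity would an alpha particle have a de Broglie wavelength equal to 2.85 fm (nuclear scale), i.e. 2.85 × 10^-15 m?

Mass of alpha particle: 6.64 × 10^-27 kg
3.50 × 10^7 m/s

From λ = h/(mv), solve for v:

v = h/(mλ)
v = (6.626 × 10^-34 J·s) / (6.64 × 10^-27 kg × 2.85 × 10^-15 m)
v = 3.50 × 10^7 m/s

Note: This velocity is 11.7% of the speed of light, so relativistic corrections would be needed for a more accurate calculation.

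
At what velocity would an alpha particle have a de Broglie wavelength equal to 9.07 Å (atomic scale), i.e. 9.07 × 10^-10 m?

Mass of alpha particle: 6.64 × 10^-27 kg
1.10 × 10^2 m/s

From λ = h/(mv), solve for v:

v = h/(mλ)
v = (6.626 × 10^-34 J·s) / (6.64 × 10^-27 kg × 9.07 × 10^-10 m)
v = 1.10 × 10^2 m/s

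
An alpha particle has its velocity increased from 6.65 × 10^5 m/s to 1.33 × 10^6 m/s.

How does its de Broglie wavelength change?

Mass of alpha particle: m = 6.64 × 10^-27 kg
The wavelength decreases by a factor of 2.

Using λ = h/(mv):

Initial wavelength: λ₁ = h/(mv₁) = 1.50 × 10^-13 m
Final wavelength: λ₂ = h/(mv₂) = 7.50 × 10^-14 m

Since λ ∝ 1/v, when velocity increases by a factor of 2, the wavelength decreases by a factor of 2.

λ₂/λ₁ = v₁/v₂ = 1/2

The wavelength decreases by a factor of 2.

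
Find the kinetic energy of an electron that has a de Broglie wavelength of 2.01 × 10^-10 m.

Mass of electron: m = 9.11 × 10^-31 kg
5.96 × 10^-18 J (or 37.2 eV)

From λ = h/√(2mKE), we solve for KE:

λ² = h²/(2mKE)
KE = h²/(2mλ²)
KE = (6.626 × 10^-34 J·s)² / (2 × 9.11 × 10^-31 kg × (2.01 × 10^-10 m)²)
KE = 5.96 × 10^-18 J
KE = 37.2 eV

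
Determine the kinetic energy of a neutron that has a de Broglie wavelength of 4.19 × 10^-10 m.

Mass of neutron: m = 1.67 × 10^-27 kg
7.49 × 10^-22 J (or 4.67 × 10^-3 eV)

From λ = h/√(2mKE), we solve for KE:

λ² = h²/(2mKE)
KE = h²/(2mλ²)
KE = (6.626 × 10^-34 J·s)² / (2 × 1.67 × 10^-27 kg × (4.19 × 10^-10 m)²)
KE = 7.49 × 10^-22 J
KE = 4.67 × 10^-3 eV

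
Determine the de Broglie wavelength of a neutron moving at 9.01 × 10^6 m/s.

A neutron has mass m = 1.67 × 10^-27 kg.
4.40 × 10^-14 m

Using the de Broglie relation λ = h/(mv):

λ = h/(mv)
λ = (6.626 × 10^-34 J·s) / (1.67 × 10^-27 kg × 9.01 × 10^6 m/s)
λ = 4.40 × 10^-14 m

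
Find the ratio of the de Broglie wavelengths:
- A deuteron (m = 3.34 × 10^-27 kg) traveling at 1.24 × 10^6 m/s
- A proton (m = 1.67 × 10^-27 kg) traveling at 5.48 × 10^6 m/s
λ₁/λ₂ = 2.21

Using λ = h/(mv):

λ₁ = h/(m₁v₁) = 1.60 × 10^-13 m
λ₂ = h/(m₂v₂) = 7.24 × 10^-14 m

Ratio λ₁/λ₂ = (m₂v₂)/(m₁v₁)
         = (1.67 × 10^-27 kg × 5.48 × 10^6 m/s) / (3.34 × 10^-27 kg × 1.24 × 10^6 m/s)
         = 2.21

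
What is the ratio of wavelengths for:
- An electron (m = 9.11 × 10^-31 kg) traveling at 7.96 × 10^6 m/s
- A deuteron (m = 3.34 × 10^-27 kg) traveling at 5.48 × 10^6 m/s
λ₁/λ₂ = 2.52 × 10^3

Using λ = h/(mv):

λ₁ = h/(m₁v₁) = 9.14 × 10^-11 m
λ₂ = h/(m₂v₂) = 3.62 × 10^-14 m

Ratio λ₁/λ₂ = (m₂v₂)/(m₁v₁)
         = (3.34 × 10^-27 kg × 5.48 × 10^6 m/s) / (9.11 × 10^-31 kg × 7.96 × 10^6 m/s)
         = 2.52 × 10^3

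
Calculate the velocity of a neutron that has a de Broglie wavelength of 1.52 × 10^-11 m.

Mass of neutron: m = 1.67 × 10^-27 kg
2.61 × 10^4 m/s

From the de Broglie relation λ = h/(mv), we solve for v:

v = h/(mλ)
v = (6.626 × 10^-34 J·s) / (1.67 × 10^-27 kg × 1.52 × 10^-11 m)
v = 2.61 × 10^4 m/s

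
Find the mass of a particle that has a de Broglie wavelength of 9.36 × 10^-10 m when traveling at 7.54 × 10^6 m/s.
9.39 × 10^-32 kg

From the de Broglie relation λ = h/(mv), we solve for m:

m = h/(λv)
m = (6.626 × 10^-34 J·s) / (9.36 × 10^-10 m × 7.54 × 10^6 m/s)
m = 9.39 × 10^-32 kg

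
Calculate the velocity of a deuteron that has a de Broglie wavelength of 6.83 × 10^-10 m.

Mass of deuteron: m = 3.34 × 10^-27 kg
2.90 × 10^2 m/s

From the de Broglie relation λ = h/(mv), we solve for v:

v = h/(mλ)
v = (6.626 × 10^-34 J·s) / (3.34 × 10^-27 kg × 6.83 × 10^-10 m)
v = 2.90 × 10^2 m/s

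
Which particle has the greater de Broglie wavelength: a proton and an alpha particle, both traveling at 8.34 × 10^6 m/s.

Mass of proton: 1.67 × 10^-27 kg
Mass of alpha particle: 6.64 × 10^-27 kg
The proton has the longer wavelength.

Using λ = h/(mv), since both particles have the same velocity, the wavelength depends only on mass.

For proton: λ₁ = h/(m₁v) = 4.76 × 10^-14 m
For alpha particle: λ₂ = h/(m₂v) = 1.20 × 10^-14 m

Since λ ∝ 1/m at constant velocity, the lighter particle has the longer wavelength.

The proton has the longer de Broglie wavelength.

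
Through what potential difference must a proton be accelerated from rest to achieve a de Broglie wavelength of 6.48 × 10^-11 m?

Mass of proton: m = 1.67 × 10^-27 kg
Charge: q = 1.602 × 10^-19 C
1.95 × 10^-1 V

From λ = h/√(2mqV), we solve for V:

λ² = h²/(2mqV)
V = h²/(2mqλ²)
V = (6.626 × 10^-34 J·s)² / (2 × 1.67 × 10^-27 kg × 1.602 × 10^-19 C × (6.48 × 10^-11 m)²)
V = 1.95 × 10^-1 V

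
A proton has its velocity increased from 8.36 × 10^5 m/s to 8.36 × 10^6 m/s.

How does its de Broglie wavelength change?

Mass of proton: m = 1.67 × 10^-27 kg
The wavelength decreases by a factor of 10.

Using λ = h/(mv):

Initial wavelength: λ₁ = h/(mv₁) = 4.75 × 10^-13 m
Final wavelength: λ₂ = h/(mv₂) = 4.75 × 10^-14 m

Since λ ∝ 1/v, when velocity increases by a factor of 10, the wavelength decreases by a factor of 10.

λ₂/λ₁ = v₁/v₂ = 1/10

The wavelength decreases by a factor of 10.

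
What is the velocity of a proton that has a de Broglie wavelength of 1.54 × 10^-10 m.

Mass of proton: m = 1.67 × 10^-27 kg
2.58 × 10^3 m/s

From the de Broglie relation λ = h/(mv), we solve for v:

v = h/(mλ)
v = (6.626 × 10^-34 J·s) / (1.67 × 10^-27 kg × 1.54 × 10^-10 m)
v = 2.58 × 10^3 m/s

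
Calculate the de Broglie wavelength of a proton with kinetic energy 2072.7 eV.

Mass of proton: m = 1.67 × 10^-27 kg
6.29 × 10^-13 m

Using λ = h/√(2mKE):

First convert KE to Joules: KE = 2072.7 eV = 3.321 × 10^-16 J

λ = h/√(2mKE)
λ = (6.626 × 10^-34 J·s) / √(2 × 1.67 × 10^-27 kg × 3.321 × 10^-16 J)
λ = 6.29 × 10^-13 m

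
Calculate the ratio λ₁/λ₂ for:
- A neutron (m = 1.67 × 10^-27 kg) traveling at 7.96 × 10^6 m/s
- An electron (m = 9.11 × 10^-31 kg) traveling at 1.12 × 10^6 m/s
λ₁/λ₂ = 7.68 × 10^-5

Using λ = h/(mv):

λ₁ = h/(m₁v₁) = 4.98 × 10^-14 m
λ₂ = h/(m₂v₂) = 6.49 × 10^-10 m

Ratio λ₁/λ₂ = (m₂v₂)/(m₁v₁)
         = (9.11 × 10^-31 kg × 1.12 × 10^6 m/s) / (1.67 × 10^-27 kg × 7.96 × 10^6 m/s)
         = 7.68 × 10^-5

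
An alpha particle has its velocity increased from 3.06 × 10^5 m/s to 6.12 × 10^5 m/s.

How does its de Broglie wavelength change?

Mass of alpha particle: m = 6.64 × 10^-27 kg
The wavelength decreases by a factor of 2.

Using λ = h/(mv):

Initial wavelength: λ₁ = h/(mv₁) = 3.26 × 10^-13 m
Final wavelength: λ₂ = h/(mv₂) = 1.63 × 10^-13 m

Since λ ∝ 1/v, when velocity increases by a factor of 2, the wavelength decreases by a factor of 2.

λ₂/λ₁ = v₁/v₂ = 1/2

The wavelength decreases by a factor of 2.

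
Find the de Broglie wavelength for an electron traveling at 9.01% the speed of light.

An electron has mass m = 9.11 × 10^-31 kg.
2.69 × 10^-11 m

Using the de Broglie relation λ = h/(mv):

v = 9.01% × c = 2.701 × 10^7 m/s

λ = h/(mv)
λ = (6.626 × 10^-34 J·s) / (9.11 × 10^-31 kg × 2.701 × 10^7 m/s)
λ = 2.69 × 10^-11 m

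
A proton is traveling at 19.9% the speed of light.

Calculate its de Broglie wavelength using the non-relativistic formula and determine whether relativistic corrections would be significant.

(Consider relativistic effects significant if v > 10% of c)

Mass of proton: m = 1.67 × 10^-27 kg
Yes, relativistic corrections are needed.

Using the non-relativistic de Broglie formula λ = h/(mv):

v = 19.9% × c = 5.966 × 10^7 m/s

λ = h/(mv)
λ = (6.626 × 10^-34 J·s) / (1.67 × 10^-27 kg × 5.966 × 10^7 m/s)
λ = 6.65 × 10^-15 m

Since v = 19.9% of c > 10% of c, relativistic corrections ARE significant and the actual wavelength would differ from this non-relativistic estimate.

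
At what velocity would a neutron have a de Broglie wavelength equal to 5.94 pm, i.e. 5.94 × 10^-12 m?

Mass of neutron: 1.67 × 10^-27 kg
6.68 × 10^4 m/s

From λ = h/(mv), solve for v:

v = h/(mλ)
v = (6.626 × 10^-34 J·s) / (1.67 × 10^-27 kg × 5.94 × 10^-12 m)
v = 6.68 × 10^4 m/s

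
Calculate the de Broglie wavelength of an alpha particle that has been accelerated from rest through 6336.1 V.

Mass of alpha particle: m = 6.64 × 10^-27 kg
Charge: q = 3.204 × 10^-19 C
1.28 × 10^-13 m

When a particle is accelerated through voltage V, it gains kinetic energy KE = qV.

The de Broglie wavelength is then λ = h/√(2mqV):

λ = h/√(2mqV)
λ = (6.626 × 10^-34 J·s) / √(2 × 6.64 × 10^-27 kg × 3.204 × 10^-19 C × 6336.1 V)
λ = 1.28 × 10^-13 m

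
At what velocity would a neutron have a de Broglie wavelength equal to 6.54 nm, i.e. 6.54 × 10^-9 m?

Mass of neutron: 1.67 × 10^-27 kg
6.07 × 10^1 m/s

From λ = h/(mv), solve for v:

v = h/(mλ)
v = (6.626 × 10^-34 J·s) / (1.67 × 10^-27 kg × 6.54 × 10^-9 m)
v = 6.07 × 10^1 m/s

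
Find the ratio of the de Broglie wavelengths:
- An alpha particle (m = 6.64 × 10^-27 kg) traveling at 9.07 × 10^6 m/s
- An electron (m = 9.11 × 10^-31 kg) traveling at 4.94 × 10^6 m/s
λ₁/λ₂ = 7.47 × 10^-5

Using λ = h/(mv):

λ₁ = h/(m₁v₁) = 1.10 × 10^-14 m
λ₂ = h/(m₂v₂) = 1.47 × 10^-10 m

Ratio λ₁/λ₂ = (m₂v₂)/(m₁v₁)
         = (9.11 × 10^-31 kg × 4.94 × 10^6 m/s) / (6.64 × 10^-27 kg × 9.07 × 10^6 m/s)
         = 7.47 × 10^-5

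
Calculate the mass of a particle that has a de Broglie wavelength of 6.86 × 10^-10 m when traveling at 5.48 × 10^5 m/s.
1.76 × 10^-30 kg

From the de Broglie relation λ = h/(mv), we solve for m:

m = h/(λv)
m = (6.626 × 10^-34 J·s) / (6.86 × 10^-10 m × 5.48 × 10^5 m/s)
m = 1.76 × 10^-30 kg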